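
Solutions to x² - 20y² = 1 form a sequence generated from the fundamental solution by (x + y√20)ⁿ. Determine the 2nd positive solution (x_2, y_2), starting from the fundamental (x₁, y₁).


Step 1: Find the fundamental solution (x₁, y₁) of x² - 20y² = 1.
  Expand √20 as a continued fraction. a₀ = ⌊√20⌋ = 4; iterate m_{k+1} = d_k·a_k − m_k, d_{k+1} = (20 − m_{k+1}²)/d_k, a_{k+1} = ⌊(a₀ + m_{k+1})/d_{k+1}⌋ (starting m₀ = 0, d₀ = 1), with convergents p_k = a_k·p_{k-1} + p_{k-2}, q_k = a_k·q_{k-1} + q_{k-2} (p₋₁ = 1, q₋₁ = 0):
  k = 0: a₀ = 4; p₀/q₀ = 4/1; p₀² − 20·q₀² = 16 − 20 = -4.
  k = 1: m = 4, d = 4, a = ⌊(4 + 4)/4⌋ = 2; p/q = (2·4 + 1)/(2·1 + 0) = 9/2; p² − 20·q² = 81 − 80 = 1.
  The first convergent with p² − 20·q² = 1 gives the fundamental solution (x₁, y₁) = (9, 2).
Step 2: Apply the recurrence (x_{n+1}, y_{n+1}) = (x₁x_n + 20y₁y_n, x₁y_n + y₁x_n) repeatedly.
  From (x_1, y_1) = (9, 2): x_2 = 9·9 + 20·2·2 = 161; y_2 = 9·2 + 2·9 = 36.
Step 3: Verify x_2² - 20·y_2² = 25921 - 25920 = 1 (should be 1). ✓

(x_1, y_1) = (9, 2); (x_2, y_2) = (161, 36).


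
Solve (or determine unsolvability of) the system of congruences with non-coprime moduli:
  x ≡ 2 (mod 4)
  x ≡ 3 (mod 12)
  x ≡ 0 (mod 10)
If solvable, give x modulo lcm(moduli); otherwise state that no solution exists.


Moduli 4, 12, 10 are not pairwise coprime, so CRT works modulo lcm(m_i) when all pairwise compatibility conditions hold.
Pairwise compatibility: gcd(m_i, m_j) must divide a_i - a_j for every pair.
Merge one congruence at a time:
  Start: x ≡ 2 (mod 4).
  Combine with x ≡ 3 (mod 12): gcd(4, 12) = 4, and 3 - 2 = 1 is NOT divisible by 4.
    ⇒ system is inconsistent (no integer solution).

No solution (the system is inconsistent).


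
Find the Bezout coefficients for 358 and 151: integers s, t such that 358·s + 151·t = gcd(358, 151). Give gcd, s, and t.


Euclidean algorithm on (358, 151) — divide until remainder is 0:
  358 = 2 · 151 + 56
  151 = 2 · 56 + 39
  56 = 1 · 39 + 17
  39 = 2 · 17 + 5
  17 = 3 · 5 + 2
  5 = 2 · 2 + 1
  2 = 2 · 1 + 0
gcd(358, 151) = 1.
Track Bezout coefficients alongside the remainders: start with r₀ = 358 = a·1 + b·0 (s = 1, t = 0) and r₁ = 151 = a·0 + b·1 (s = 0, t = 1); each new remainder r_{k+1} = r_{k-1} − q_k·r_k inherits s_{k+1} = s_{k-1} − q_k·s_k, t_{k+1} = t_{k-1} − q_k·t_k, so r_k = a·s_k + b·t_k at every step:
  q = 2: r = 56, s = 1 − 2·0 = 1, t = 0 − 2·1 = -2  (check: 358·1 + 151·(-2) = 56)
  q = 2: r = 39, s = 0 − 2·1 = -2, t = 1 − 2·(-2) = 5  (check: 358·(-2) + 151·5 = 39)
  q = 1: r = 17, s = 1 − 1·(-2) = 3, t = -2 − 1·5 = -7  (check: 358·3 + 151·(-7) = 17)
  q = 2: r = 5, s = -2 − 2·3 = -8, t = 5 − 2·(-7) = 19  (check: 358·(-8) + 151·19 = 5)
  q = 3: r = 2, s = 3 − 3·(-8) = 27, t = -7 − 3·19 = -64  (check: 358·27 + 151·(-64) = 2)
  q = 2: r = 1, s = -8 − 2·27 = -62, t = 19 − 2·(-64) = 147  (check: 358·(-62) + 151·147 = 1)
The row with r = 1 (the gcd) gives the Bezout coefficients s = -62, t = 147.
Result: 358 · (-62) + 151 · (147) = 1.

gcd(358, 151) = 1; s = -62, t = 147 (check: 358·(-62) + 151·147 = 1).


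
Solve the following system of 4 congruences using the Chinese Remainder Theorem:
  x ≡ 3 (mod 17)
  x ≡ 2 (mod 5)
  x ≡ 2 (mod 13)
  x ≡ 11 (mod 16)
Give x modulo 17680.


Product of moduli M = 17 · 5 · 13 · 16 = 17680.
Merge one congruence at a time:
  Start: x ≡ 3 (mod 17).
  Combine with x ≡ 2 (mod 5); new modulus lcm = 85.
    Write x = 3 + 17·t and substitute into x ≡ 2 (mod 5): 17·t ≡ 2 − 3 = -1 (mod 5).
    Reduce coefficients mod 5: 2·t ≡ 4 (mod 5).
    The inverse of 2 mod 5 is 3 (since 2·3 = 6 = 1·5 + 1), so t ≡ 3·4 = 12 ≡ 2 (mod 5).
    Then x = 3 + 17·2 = 37, valid modulo lcm(17, 5) = 85: x ≡ 37 (mod 85).
  Combine with x ≡ 2 (mod 13); new modulus lcm = 1105.
    Write x = 37 + 85·t and substitute into x ≡ 2 (mod 13): 85·t ≡ 2 − 37 = -35 (mod 13).
    Reduce coefficients mod 13: 7·t ≡ 4 (mod 13).
    The inverse of 7 mod 13 is 2 (since 7·2 = 14 = 1·13 + 1), so t ≡ 2·4 = 8 ≡ 8 (mod 13).
    Then x = 37 + 85·8 = 717, valid modulo lcm(85, 13) = 1105: x ≡ 717 (mod 1105).
  Combine with x ≡ 11 (mod 16); new modulus lcm = 17680.
    Write x = 717 + 1105·t and substitute into x ≡ 11 (mod 16): 1105·t ≡ 11 − 717 = -706 (mod 16).
    Reduce coefficients mod 16: 1·t ≡ 14 (mod 16).
    So t ≡ 14 (mod 16).
    Then x = 717 + 1105·14 = 16187, valid modulo lcm(1105, 16) = 17680: x ≡ 16187 (mod 17680).
Verify against each original: 16187 mod 17 = 3, 16187 mod 5 = 2, 16187 mod 13 = 2, 16187 mod 16 = 11.

x ≡ 16187 (mod 17680).


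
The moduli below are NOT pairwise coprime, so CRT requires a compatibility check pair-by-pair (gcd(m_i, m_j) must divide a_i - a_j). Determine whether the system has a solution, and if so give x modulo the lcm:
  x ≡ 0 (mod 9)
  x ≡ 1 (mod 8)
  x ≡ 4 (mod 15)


Moduli 9, 8, 15 are not pairwise coprime, so CRT works modulo lcm(m_i) when all pairwise compatibility conditions hold.
Pairwise compatibility: gcd(m_i, m_j) must divide a_i - a_j for every pair.
Merge one congruence at a time:
  Start: x ≡ 0 (mod 9).
  Combine with x ≡ 1 (mod 8): gcd(9, 8) = 1; 1 - 0 = 1, which IS divisible by 1, so compatible.
    Write x = 0 + 9·t and substitute into x ≡ 1 (mod 8): 9·t ≡ 1 − 0 = 1 (mod 8).
    Reduce coefficients mod 8: 1·t ≡ 1 (mod 8).
    So t ≡ 1 (mod 8).
    Then x = 0 + 9·1 = 9, valid modulo lcm(9, 8) = 72: x ≡ 9 (mod 72).
  Combine with x ≡ 4 (mod 15): gcd(72, 15) = 3, and 4 - 9 = -5 is NOT divisible by 3.
    ⇒ system is inconsistent (no integer solution).

No solution (the system is inconsistent).


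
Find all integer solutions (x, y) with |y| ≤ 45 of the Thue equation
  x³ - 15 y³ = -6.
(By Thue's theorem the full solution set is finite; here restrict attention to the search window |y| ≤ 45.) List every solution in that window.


The equation is x³ - 15y³ = -6. For fixed y, x³ = 15·y³ − 6, so a solution requires the RHS to be a perfect cube.
Strategy: iterate y from -45 to 45, compute RHS = 15·y³ − 6, and check whether it is a (positive or negative) perfect cube.
Check small values of y:
  y = 0: RHS = -6 is not a perfect cube.
  y = 1: RHS = 9 is not a perfect cube.
  y = -1: RHS = -21 is not a perfect cube.
  y = 2: RHS = 114 is not a perfect cube.
  y = -2: RHS = -126 is not a perfect cube.
  y = 3: RHS = 399 is not a perfect cube.
  y = -3: RHS = -411 is not a perfect cube.
Continuing the search up to |y| = 45 finds no solutions either.
No (x, y) in the scanned range satisfies the equation.

No integer solutions with |y| ≤ 45.


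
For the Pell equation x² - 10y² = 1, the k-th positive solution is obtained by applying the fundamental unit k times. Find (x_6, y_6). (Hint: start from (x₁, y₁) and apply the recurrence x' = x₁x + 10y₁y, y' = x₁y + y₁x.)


Step 1: Find the fundamental solution (x₁, y₁) of x² - 10y² = 1.
  Expand √10 as a continued fraction. a₀ = ⌊√10⌋ = 3; iterate m_{k+1} = d_k·a_k − m_k, d_{k+1} = (10 − m_{k+1}²)/d_k, a_{k+1} = ⌊(a₀ + m_{k+1})/d_{k+1}⌋ (starting m₀ = 0, d₀ = 1), with convergents p_k = a_k·p_{k-1} + p_{k-2}, q_k = a_k·q_{k-1} + q_{k-2} (p₋₁ = 1, q₋₁ = 0):
  k = 0: a₀ = 3; p₀/q₀ = 3/1; p₀² − 10·q₀² = 9 − 10 = -1.
  k = 1: m = 3, d = 1, a = ⌊(3 + 3)/1⌋ = 6; p/q = (6·3 + 1)/(6·1 + 0) = 19/6; p² − 10·q² = 361 − 360 = 1.
  The first convergent with p² − 10·q² = 1 gives the fundamental solution (x₁, y₁) = (19, 6).
Step 2: Apply the recurrence (x_{n+1}, y_{n+1}) = (x₁x_n + 10y₁y_n, x₁y_n + y₁x_n) repeatedly.
  From (x_1, y_1) = (19, 6): x_2 = 19·19 + 10·6·6 = 721; y_2 = 19·6 + 6·19 = 228.
  From (x_2, y_2) = (721, 228): x_3 = 19·721 + 10·6·228 = 27379; y_3 = 19·228 + 6·721 = 8658.
  From (x_3, y_3) = (27379, 8658): x_4 = 19·27379 + 10·6·8658 = 1039681; y_4 = 19·8658 + 6·27379 = 328776.
  From (x_4, y_4) = (1039681, 328776): x_5 = 19·1039681 + 10·6·328776 = 39480499; y_5 = 19·328776 + 6·1039681 = 12484830.
  From (x_5, y_5) = (39480499, 12484830): x_6 = 19·39480499 + 10·6·12484830 = 1499219281; y_6 = 19·12484830 + 6·39480499 = 474094764.
Step 3: Verify x_6² - 10·y_6² = 2247658452522156961 - 2247658452522156960 = 1 (should be 1). ✓

(x_1, y_1) = (19, 6); (x_6, y_6) = (1499219281, 474094764).


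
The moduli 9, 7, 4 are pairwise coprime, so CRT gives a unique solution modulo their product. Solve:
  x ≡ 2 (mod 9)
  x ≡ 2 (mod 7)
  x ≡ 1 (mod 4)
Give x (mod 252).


Moduli 9, 7, 4 are pairwise coprime; by CRT there is a unique solution modulo M = 9 · 7 · 4 = 252.
Solve pairwise, accumulating the modulus:
  Start with x ≡ 2 (mod 9).
  Combine with x ≡ 2 (mod 7): since gcd(9, 7) = 1, we get a unique residue mod 63.
    Write x = 2 + 9·t and substitute into x ≡ 2 (mod 7): 9·t ≡ 2 − 2 = 0 (mod 7).
    Reduce coefficients mod 7: 2·t ≡ 0 (mod 7).
    The inverse of 2 mod 7 is 4 (since 2·4 = 8 = 1·7 + 1), so t ≡ 4·0 = 0 ≡ 0 (mod 7).
    Then x = 2 + 9·0 = 2, valid modulo lcm(9, 7) = 63: x ≡ 2 (mod 63).
  Combine with x ≡ 1 (mod 4): since gcd(63, 4) = 1, we get a unique residue mod 252.
    Write x = 2 + 63·t and substitute into x ≡ 1 (mod 4): 63·t ≡ 1 − 2 = -1 (mod 4).
    Reduce coefficients mod 4: 3·t ≡ 3 (mod 4).
    The inverse of 3 mod 4 is 3 (since 3·3 = 9 = 2·4 + 1), so t ≡ 3·3 = 9 ≡ 1 (mod 4).
    Then x = 2 + 63·1 = 65, valid modulo lcm(63, 4) = 252: x ≡ 65 (mod 252).
Verify: 65 mod 9 = 2 ✓, 65 mod 7 = 2 ✓, 65 mod 4 = 1 ✓.

x ≡ 65 (mod 252).


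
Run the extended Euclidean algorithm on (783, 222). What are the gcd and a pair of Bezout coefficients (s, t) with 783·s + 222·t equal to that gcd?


Euclidean algorithm on (783, 222) — divide until remainder is 0:
  783 = 3 · 222 + 117
  222 = 1 · 117 + 105
  117 = 1 · 105 + 12
  105 = 8 · 12 + 9
  12 = 1 · 9 + 3
  9 = 3 · 3 + 0
gcd(783, 222) = 3.
Track Bezout coefficients alongside the remainders: start with r₀ = 783 = a·1 + b·0 (s = 1, t = 0) and r₁ = 222 = a·0 + b·1 (s = 0, t = 1); each new remainder r_{k+1} = r_{k-1} − q_k·r_k inherits s_{k+1} = s_{k-1} − q_k·s_k, t_{k+1} = t_{k-1} − q_k·t_k, so r_k = a·s_k + b·t_k at every step:
  q = 3: r = 117, s = 1 − 3·0 = 1, t = 0 − 3·1 = -3  (check: 783·1 + 222·(-3) = 117)
  q = 1: r = 105, s = 0 − 1·1 = -1, t = 1 − 1·(-3) = 4  (check: 783·(-1) + 222·4 = 105)
  q = 1: r = 12, s = 1 − 1·(-1) = 2, t = -3 − 1·4 = -7  (check: 783·2 + 222·(-7) = 12)
  q = 8: r = 9, s = -1 − 8·2 = -17, t = 4 − 8·(-7) = 60  (check: 783·(-17) + 222·60 = 9)
  q = 1: r = 3, s = 2 − 1·(-17) = 19, t = -7 − 1·60 = -67  (check: 783·19 + 222·(-67) = 3)
The row with r = 3 (the gcd) gives the Bezout coefficients s = 19, t = -67.
Result: 783 · (19) + 222 · (-67) = 3.

gcd(783, 222) = 3; s = 19, t = -67 (check: 783·19 + 222·(-67) = 3).


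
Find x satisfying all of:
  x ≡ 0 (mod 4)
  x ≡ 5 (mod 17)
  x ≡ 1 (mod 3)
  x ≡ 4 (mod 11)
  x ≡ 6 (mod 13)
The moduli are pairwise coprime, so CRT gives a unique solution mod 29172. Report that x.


Product of moduli M = 4 · 17 · 3 · 11 · 13 = 29172.
Merge one congruence at a time:
  Start: x ≡ 0 (mod 4).
  Combine with x ≡ 5 (mod 17); new modulus lcm = 68.
    Write x = 0 + 4·t and substitute into x ≡ 5 (mod 17): 4·t ≡ 5 − 0 = 5 (mod 17).
    The inverse of 4 mod 17 is 13 (since 4·13 = 52 = 3·17 + 1), so t ≡ 13·5 = 65 ≡ 14 (mod 17).
    Then x = 0 + 4·14 = 56, valid modulo lcm(4, 17) = 68: x ≡ 56 (mod 68).
  Combine with x ≡ 1 (mod 3); new modulus lcm = 204.
    Write x = 56 + 68·t and substitute into x ≡ 1 (mod 3): 68·t ≡ 1 − 56 = -55 (mod 3).
    Reduce coefficients mod 3: 2·t ≡ 2 (mod 3).
    The inverse of 2 mod 3 is 2 (since 2·2 = 4 = 1·3 + 1), so t ≡ 2·2 = 4 ≡ 1 (mod 3).
    Then x = 56 + 68·1 = 124, valid modulo lcm(68, 3) = 204: x ≡ 124 (mod 204).
  Combine with x ≡ 4 (mod 11); new modulus lcm = 2244.
    Write x = 124 + 204·t and substitute into x ≡ 4 (mod 11): 204·t ≡ 4 − 124 = -120 (mod 11).
    Reduce coefficients mod 11: 6·t ≡ 1 (mod 11).
    The inverse of 6 mod 11 is 2 (since 6·2 = 12 = 1·11 + 1), so t ≡ 2·1 = 2 ≡ 2 (mod 11).
    Then x = 124 + 204·2 = 532, valid modulo lcm(204, 11) = 2244: x ≡ 532 (mod 2244).
  Combine with x ≡ 6 (mod 13); new modulus lcm = 29172.
    Write x = 532 + 2244·t and substitute into x ≡ 6 (mod 13): 2244·t ≡ 6 − 532 = -526 (mod 13).
    Reduce coefficients mod 13: 8·t ≡ 7 (mod 13).
    The inverse of 8 mod 13 is 5 (since 8·5 = 40 = 3·13 + 1), so t ≡ 5·7 = 35 ≡ 9 (mod 13).
    Then x = 532 + 2244·9 = 20728, valid modulo lcm(2244, 13) = 29172: x ≡ 20728 (mod 29172).
Verify against each original: 20728 mod 4 = 0, 20728 mod 17 = 5, 20728 mod 3 = 1, 20728 mod 11 = 4, 20728 mod 13 = 6.

x ≡ 20728 (mod 29172).


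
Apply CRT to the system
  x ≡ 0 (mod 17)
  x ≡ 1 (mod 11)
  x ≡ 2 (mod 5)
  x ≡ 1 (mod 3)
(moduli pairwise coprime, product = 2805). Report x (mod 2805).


Product of moduli M = 17 · 11 · 5 · 3 = 2805.
Merge one congruence at a time:
  Start: x ≡ 0 (mod 17).
  Combine with x ≡ 1 (mod 11); new modulus lcm = 187.
    Write x = 0 + 17·t and substitute into x ≡ 1 (mod 11): 17·t ≡ 1 − 0 = 1 (mod 11).
    Reduce coefficients mod 11: 6·t ≡ 1 (mod 11).
    The inverse of 6 mod 11 is 2 (since 6·2 = 12 = 1·11 + 1), so t ≡ 2·1 = 2 ≡ 2 (mod 11).
    Then x = 0 + 17·2 = 34, valid modulo lcm(17, 11) = 187: x ≡ 34 (mod 187).
  Combine with x ≡ 2 (mod 5); new modulus lcm = 935.
    Write x = 34 + 187·t and substitute into x ≡ 2 (mod 5): 187·t ≡ 2 − 34 = -32 (mod 5).
    Reduce coefficients mod 5: 2·t ≡ 3 (mod 5).
    The inverse of 2 mod 5 is 3 (since 2·3 = 6 = 1·5 + 1), so t ≡ 3·3 = 9 ≡ 4 (mod 5).
    Then x = 34 + 187·4 = 782, valid modulo lcm(187, 5) = 935: x ≡ 782 (mod 935).
  Combine with x ≡ 1 (mod 3); new modulus lcm = 2805.
    Write x = 782 + 935·t and substitute into x ≡ 1 (mod 3): 935·t ≡ 1 − 782 = -781 (mod 3).
    Reduce coefficients mod 3: 2·t ≡ 2 (mod 3).
    The inverse of 2 mod 3 is 2 (since 2·2 = 4 = 1·3 + 1), so t ≡ 2·2 = 4 ≡ 1 (mod 3).
    Then x = 782 + 935·1 = 1717, valid modulo lcm(935, 3) = 2805: x ≡ 1717 (mod 2805).
Verify against each original: 1717 mod 17 = 0, 1717 mod 11 = 1, 1717 mod 5 = 2, 1717 mod 3 = 1.

x ≡ 1717 (mod 2805).


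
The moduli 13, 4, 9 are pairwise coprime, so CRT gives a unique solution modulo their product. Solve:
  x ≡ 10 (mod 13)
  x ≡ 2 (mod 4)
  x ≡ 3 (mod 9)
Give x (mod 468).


Moduli 13, 4, 9 are pairwise coprime; by CRT there is a unique solution modulo M = 13 · 4 · 9 = 468.
Solve pairwise, accumulating the modulus:
  Start with x ≡ 10 (mod 13).
  Combine with x ≡ 2 (mod 4): since gcd(13, 4) = 1, we get a unique residue mod 52.
    Write x = 10 + 13·t and substitute into x ≡ 2 (mod 4): 13·t ≡ 2 − 10 = -8 (mod 4).
    Reduce coefficients mod 4: 1·t ≡ 0 (mod 4).
    So t ≡ 0 (mod 4).
    Then x = 10 + 13·0 = 10, valid modulo lcm(13, 4) = 52: x ≡ 10 (mod 52).
  Combine with x ≡ 3 (mod 9): since gcd(52, 9) = 1, we get a unique residue mod 468.
    Write x = 10 + 52·t and substitute into x ≡ 3 (mod 9): 52·t ≡ 3 − 10 = -7 (mod 9).
    Reduce coefficients mod 9: 7·t ≡ 2 (mod 9).
    The inverse of 7 mod 9 is 4 (since 7·4 = 28 = 3·9 + 1), so t ≡ 4·2 = 8 ≡ 8 (mod 9).
    Then x = 10 + 52·8 = 426, valid modulo lcm(52, 9) = 468: x ≡ 426 (mod 468).
Verify: 426 mod 13 = 10 ✓, 426 mod 4 = 2 ✓, 426 mod 9 = 3 ✓.

x ≡ 426 (mod 468).


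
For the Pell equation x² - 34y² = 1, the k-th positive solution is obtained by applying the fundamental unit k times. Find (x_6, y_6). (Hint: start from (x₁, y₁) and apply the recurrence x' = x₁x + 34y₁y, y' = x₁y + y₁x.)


Step 1: Find the fundamental solution (x₁, y₁) of x² - 34y² = 1.
  Expand √34 as a continued fraction. a₀ = ⌊√34⌋ = 5; iterate m_{k+1} = d_k·a_k − m_k, d_{k+1} = (34 − m_{k+1}²)/d_k, a_{k+1} = ⌊(a₀ + m_{k+1})/d_{k+1}⌋ (starting m₀ = 0, d₀ = 1), with convergents p_k = a_k·p_{k-1} + p_{k-2}, q_k = a_k·q_{k-1} + q_{k-2} (p₋₁ = 1, q₋₁ = 0):
  k = 0: a₀ = 5; p₀/q₀ = 5/1; p₀² − 34·q₀² = 25 − 34 = -9.
  k = 1: m = 5, d = 9, a = ⌊(5 + 5)/9⌋ = 1; p/q = (1·5 + 1)/(1·1 + 0) = 6/1; p² − 34·q² = 36 − 34 = 2.
  k = 2: m = 4, d = 2, a = ⌊(5 + 4)/2⌋ = 4; p/q = (4·6 + 5)/(4·1 + 1) = 29/5; p² − 34·q² = 841 − 850 = -9.
  k = 3: m = 4, d = 9, a = ⌊(5 + 4)/9⌋ = 1; p/q = (1·29 + 6)/(1·5 + 1) = 35/6; p² − 34·q² = 1225 − 1224 = 1.
  The first convergent with p² − 34·q² = 1 gives the fundamental solution (x₁, y₁) = (35, 6).
Step 2: Apply the recurrence (x_{n+1}, y_{n+1}) = (x₁x_n + 34y₁y_n, x₁y_n + y₁x_n) repeatedly.
  From (x_1, y_1) = (35, 6): x_2 = 35·35 + 34·6·6 = 2449; y_2 = 35·6 + 6·35 = 420.
  From (x_2, y_2) = (2449, 420): x_3 = 35·2449 + 34·6·420 = 171395; y_3 = 35·420 + 6·2449 = 29394.
  From (x_3, y_3) = (171395, 29394): x_4 = 35·171395 + 34·6·29394 = 11995201; y_4 = 35·29394 + 6·171395 = 2057160.
  From (x_4, y_4) = (11995201, 2057160): x_5 = 35·11995201 + 34·6·2057160 = 839492675; y_5 = 35·2057160 + 6·11995201 = 143971806.
  From (x_5, y_5) = (839492675, 143971806): x_6 = 35·839492675 + 34·6·143971806 = 58752492049; y_6 = 35·143971806 + 6·839492675 = 10075969260.
Step 3: Verify x_6² - 34·y_6² = 3451855321967808218401 - 3451855321967808218400 = 1 (should be 1). ✓

(x_1, y_1) = (35, 6); (x_6, y_6) = (58752492049, 10075969260).


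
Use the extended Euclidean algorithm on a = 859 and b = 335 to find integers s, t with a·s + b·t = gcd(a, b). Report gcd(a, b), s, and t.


Euclidean algorithm on (859, 335) — divide until remainder is 0:
  859 = 2 · 335 + 189
  335 = 1 · 189 + 146
  189 = 1 · 146 + 43
  146 = 3 · 43 + 17
  43 = 2 · 17 + 9
  17 = 1 · 9 + 8
  9 = 1 · 8 + 1
  8 = 8 · 1 + 0
gcd(859, 335) = 1.
Track Bezout coefficients alongside the remainders: start with r₀ = 859 = a·1 + b·0 (s = 1, t = 0) and r₁ = 335 = a·0 + b·1 (s = 0, t = 1); each new remainder r_{k+1} = r_{k-1} − q_k·r_k inherits s_{k+1} = s_{k-1} − q_k·s_k, t_{k+1} = t_{k-1} − q_k·t_k, so r_k = a·s_k + b·t_k at every step:
  q = 2: r = 189, s = 1 − 2·0 = 1, t = 0 − 2·1 = -2  (check: 859·1 + 335·(-2) = 189)
  q = 1: r = 146, s = 0 − 1·1 = -1, t = 1 − 1·(-2) = 3  (check: 859·(-1) + 335·3 = 146)
  q = 1: r = 43, s = 1 − 1·(-1) = 2, t = -2 − 1·3 = -5  (check: 859·2 + 335·(-5) = 43)
  q = 3: r = 17, s = -1 − 3·2 = -7, t = 3 − 3·(-5) = 18  (check: 859·(-7) + 335·18 = 17)
  q = 2: r = 9, s = 2 − 2·(-7) = 16, t = -5 − 2·18 = -41  (check: 859·16 + 335·(-41) = 9)
  q = 1: r = 8, s = -7 − 1·16 = -23, t = 18 − 1·(-41) = 59  (check: 859·(-23) + 335·59 = 8)
  q = 1: r = 1, s = 16 − 1·(-23) = 39, t = -41 − 1·59 = -100  (check: 859·39 + 335·(-100) = 1)
The row with r = 1 (the gcd) gives the Bezout coefficients s = 39, t = -100.
Result: 859 · (39) + 335 · (-100) = 1.

gcd(859, 335) = 1; s = 39, t = -100 (check: 859·39 + 335·(-100) = 1).


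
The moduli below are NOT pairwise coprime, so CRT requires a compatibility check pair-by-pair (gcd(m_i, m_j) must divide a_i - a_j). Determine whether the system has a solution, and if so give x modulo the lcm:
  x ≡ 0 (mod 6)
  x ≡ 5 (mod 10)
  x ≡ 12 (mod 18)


Moduli 6, 10, 18 are not pairwise coprime, so CRT works modulo lcm(m_i) when all pairwise compatibility conditions hold.
Pairwise compatibility: gcd(m_i, m_j) must divide a_i - a_j for every pair.
Merge one congruence at a time:
  Start: x ≡ 0 (mod 6).
  Combine with x ≡ 5 (mod 10): gcd(6, 10) = 2, and 5 - 0 = 5 is NOT divisible by 2.
    ⇒ system is inconsistent (no integer solution).

No solution (the system is inconsistent).


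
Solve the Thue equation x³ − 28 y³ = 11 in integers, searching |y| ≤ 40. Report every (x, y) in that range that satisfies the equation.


The equation is x³ - 28y³ = 11. For fixed y, x³ = 28·y³ + 11, so a solution requires the RHS to be a perfect cube.
Strategy: iterate y from -40 to 40, compute RHS = 28·y³ + 11, and check whether it is a (positive or negative) perfect cube.
Check small values of y:
  y = 0: RHS = 11 is not a perfect cube.
  y = 1: RHS = 39 is not a perfect cube.
  y = -1: RHS = -17 is not a perfect cube.
  y = 2: RHS = 235 is not a perfect cube.
  y = -2: RHS = -213 is not a perfect cube.
  y = 3: RHS = 767 is not a perfect cube.
  y = -3: RHS = -745 is not a perfect cube.
Continuing the search up to |y| = 40 finds no solutions either.
No (x, y) in the scanned range satisfies the equation.

No integer solutions with |y| ≤ 40.


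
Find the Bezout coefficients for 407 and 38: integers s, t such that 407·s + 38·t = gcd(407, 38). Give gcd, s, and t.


Euclidean algorithm on (407, 38) — divide until remainder is 0:
  407 = 10 · 38 + 27
  38 = 1 · 27 + 11
  27 = 2 · 11 + 5
  11 = 2 · 5 + 1
  5 = 5 · 1 + 0
gcd(407, 38) = 1.
Track Bezout coefficients alongside the remainders: start with r₀ = 407 = a·1 + b·0 (s = 1, t = 0) and r₁ = 38 = a·0 + b·1 (s = 0, t = 1); each new remainder r_{k+1} = r_{k-1} − q_k·r_k inherits s_{k+1} = s_{k-1} − q_k·s_k, t_{k+1} = t_{k-1} − q_k·t_k, so r_k = a·s_k + b·t_k at every step:
  q = 10: r = 27, s = 1 − 10·0 = 1, t = 0 − 10·1 = -10  (check: 407·1 + 38·(-10) = 27)
  q = 1: r = 11, s = 0 − 1·1 = -1, t = 1 − 1·(-10) = 11  (check: 407·(-1) + 38·11 = 11)
  q = 2: r = 5, s = 1 − 2·(-1) = 3, t = -10 − 2·11 = -32  (check: 407·3 + 38·(-32) = 5)
  q = 2: r = 1, s = -1 − 2·3 = -7, t = 11 − 2·(-32) = 75  (check: 407·(-7) + 38·75 = 1)
The row with r = 1 (the gcd) gives the Bezout coefficients s = -7, t = 75.
Result: 407 · (-7) + 38 · (75) = 1.

gcd(407, 38) = 1; s = -7, t = 75 (check: 407·(-7) + 38·75 = 1).


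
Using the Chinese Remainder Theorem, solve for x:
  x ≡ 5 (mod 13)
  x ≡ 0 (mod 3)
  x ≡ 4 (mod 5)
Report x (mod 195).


Moduli 13, 3, 5 are pairwise coprime; by CRT there is a unique solution modulo M = 13 · 3 · 5 = 195.
Solve pairwise, accumulating the modulus:
  Start with x ≡ 5 (mod 13).
  Combine with x ≡ 0 (mod 3): since gcd(13, 3) = 1, we get a unique residue mod 39.
    Write x = 5 + 13·t and substitute into x ≡ 0 (mod 3): 13·t ≡ 0 − 5 = -5 (mod 3).
    Reduce coefficients mod 3: 1·t ≡ 1 (mod 3).
    So t ≡ 1 (mod 3).
    Then x = 5 + 13·1 = 18, valid modulo lcm(13, 3) = 39: x ≡ 18 (mod 39).
  Combine with x ≡ 4 (mod 5): since gcd(39, 5) = 1, we get a unique residue mod 195.
    Write x = 18 + 39·t and substitute into x ≡ 4 (mod 5): 39·t ≡ 4 − 18 = -14 (mod 5).
    Reduce coefficients mod 5: 4·t ≡ 1 (mod 5).
    The inverse of 4 mod 5 is 4 (since 4·4 = 16 = 3·5 + 1), so t ≡ 4·1 = 4 ≡ 4 (mod 5).
    Then x = 18 + 39·4 = 174, valid modulo lcm(39, 5) = 195: x ≡ 174 (mod 195).
Verify: 174 mod 13 = 5 ✓, 174 mod 3 = 0 ✓, 174 mod 5 = 4 ✓.

x ≡ 174 (mod 195).


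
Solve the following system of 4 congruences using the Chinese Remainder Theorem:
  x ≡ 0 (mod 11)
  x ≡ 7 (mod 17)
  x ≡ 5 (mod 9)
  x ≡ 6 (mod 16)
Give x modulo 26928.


Product of moduli M = 11 · 17 · 9 · 16 = 26928.
Merge one congruence at a time:
  Start: x ≡ 0 (mod 11).
  Combine with x ≡ 7 (mod 17); new modulus lcm = 187.
    Write x = 0 + 11·t and substitute into x ≡ 7 (mod 17): 11·t ≡ 7 − 0 = 7 (mod 17).
    The inverse of 11 mod 17 is 14 (since 11·14 = 154 = 9·17 + 1), so t ≡ 14·7 = 98 ≡ 13 (mod 17).
    Then x = 0 + 11·13 = 143, valid modulo lcm(11, 17) = 187: x ≡ 143 (mod 187).
  Combine with x ≡ 5 (mod 9); new modulus lcm = 1683.
    Write x = 143 + 187·t and substitute into x ≡ 5 (mod 9): 187·t ≡ 5 − 143 = -138 (mod 9).
    Reduce coefficients mod 9: 7·t ≡ 6 (mod 9).
    The inverse of 7 mod 9 is 4 (since 7·4 = 28 = 3·9 + 1), so t ≡ 4·6 = 24 ≡ 6 (mod 9).
    Then x = 143 + 187·6 = 1265, valid modulo lcm(187, 9) = 1683: x ≡ 1265 (mod 1683).
  Combine with x ≡ 6 (mod 16); new modulus lcm = 26928.
    Write x = 1265 + 1683·t and substitute into x ≡ 6 (mod 16): 1683·t ≡ 6 − 1265 = -1259 (mod 16).
    Reduce coefficients mod 16: 3·t ≡ 5 (mod 16).
    The inverse of 3 mod 16 is 11 (since 3·11 = 33 = 2·16 + 1), so t ≡ 11·5 = 55 ≡ 7 (mod 16).
    Then x = 1265 + 1683·7 = 13046, valid modulo lcm(1683, 16) = 26928: x ≡ 13046 (mod 26928).
Verify against each original: 13046 mod 11 = 0, 13046 mod 17 = 7, 13046 mod 9 = 5, 13046 mod 16 = 6.

x ≡ 13046 (mod 26928).


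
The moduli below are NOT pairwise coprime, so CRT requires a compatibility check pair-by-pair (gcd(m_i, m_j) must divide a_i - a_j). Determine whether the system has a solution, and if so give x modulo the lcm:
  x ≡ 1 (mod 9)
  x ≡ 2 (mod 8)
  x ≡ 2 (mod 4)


Moduli 9, 8, 4 are not pairwise coprime, so CRT works modulo lcm(m_i) when all pairwise compatibility conditions hold.
Pairwise compatibility: gcd(m_i, m_j) must divide a_i - a_j for every pair.
Merge one congruence at a time:
  Start: x ≡ 1 (mod 9).
  Combine with x ≡ 2 (mod 8): gcd(9, 8) = 1; 2 - 1 = 1, which IS divisible by 1, so compatible.
    Write x = 1 + 9·t and substitute into x ≡ 2 (mod 8): 9·t ≡ 2 − 1 = 1 (mod 8).
    Reduce coefficients mod 8: 1·t ≡ 1 (mod 8).
    So t ≡ 1 (mod 8).
    Then x = 1 + 9·1 = 10, valid modulo lcm(9, 8) = 72: x ≡ 10 (mod 72).
  Combine with x ≡ 2 (mod 4): gcd(72, 4) = 4; 2 - 10 = -8, which IS divisible by 4, so compatible.
    Write x = 10 + 72·t and substitute into x ≡ 2 (mod 4): 72·t ≡ 2 − 10 = -8 (mod 4).
    Divide the congruence (and modulus) by g = 4: 18·t ≡ -2 (mod 1).
    Modulo 1 every t works; take t = 0.
    Then x = 10 + 72·0 = 10, valid modulo lcm(72, 4) = 72: x ≡ 10 (mod 72).
Verify: 10 mod 9 = 1, 10 mod 8 = 2, 10 mod 4 = 2.

x ≡ 10 (mod 72).


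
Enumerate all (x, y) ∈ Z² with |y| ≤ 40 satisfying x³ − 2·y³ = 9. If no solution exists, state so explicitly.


The equation is x³ - 2y³ = 9. For fixed y, x³ = 2·y³ + 9, so a solution requires the RHS to be a perfect cube.
Strategy: iterate y from -40 to 40, compute RHS = 2·y³ + 9, and check whether it is a (positive or negative) perfect cube.
Check small values of y:
  y = 0: RHS = 9 is not a perfect cube.
  y = 1: RHS = 11 is not a perfect cube.
  y = -1: RHS = 7 is not a perfect cube.
  y = 2: RHS = 25 is not a perfect cube.
  y = -2: RHS = -7 is not a perfect cube.
  y = 3: RHS = 63 is not a perfect cube.
  y = -3: RHS = -45 is not a perfect cube.
Continuing the search up to |y| = 40 finds no solutions either.
No (x, y) in the scanned range satisfies the equation.

No integer solutions with |y| ≤ 40.


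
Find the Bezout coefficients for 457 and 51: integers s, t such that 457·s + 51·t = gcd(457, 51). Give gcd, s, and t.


Euclidean algorithm on (457, 51) — divide until remainder is 0:
  457 = 8 · 51 + 49
  51 = 1 · 49 + 2
  49 = 24 · 2 + 1
  2 = 2 · 1 + 0
gcd(457, 51) = 1.
Track Bezout coefficients alongside the remainders: start with r₀ = 457 = a·1 + b·0 (s = 1, t = 0) and r₁ = 51 = a·0 + b·1 (s = 0, t = 1); each new remainder r_{k+1} = r_{k-1} − q_k·r_k inherits s_{k+1} = s_{k-1} − q_k·s_k, t_{k+1} = t_{k-1} − q_k·t_k, so r_k = a·s_k + b·t_k at every step:
  q = 8: r = 49, s = 1 − 8·0 = 1, t = 0 − 8·1 = -8  (check: 457·1 + 51·(-8) = 49)
  q = 1: r = 2, s = 0 − 1·1 = -1, t = 1 − 1·(-8) = 9  (check: 457·(-1) + 51·9 = 2)
  q = 24: r = 1, s = 1 − 24·(-1) = 25, t = -8 − 24·9 = -224  (check: 457·25 + 51·(-224) = 1)
The row with r = 1 (the gcd) gives the Bezout coefficients s = 25, t = -224.
Result: 457 · (25) + 51 · (-224) = 1.

gcd(457, 51) = 1; s = 25, t = -224 (check: 457·25 + 51·(-224) = 1).


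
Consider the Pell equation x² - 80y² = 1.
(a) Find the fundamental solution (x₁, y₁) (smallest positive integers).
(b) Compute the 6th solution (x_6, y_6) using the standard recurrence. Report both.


Step 1: Find the fundamental solution (x₁, y₁) of x² - 80y² = 1.
  Expand √80 as a continued fraction. a₀ = ⌊√80⌋ = 8; iterate m_{k+1} = d_k·a_k − m_k, d_{k+1} = (80 − m_{k+1}²)/d_k, a_{k+1} = ⌊(a₀ + m_{k+1})/d_{k+1}⌋ (starting m₀ = 0, d₀ = 1), with convergents p_k = a_k·p_{k-1} + p_{k-2}, q_k = a_k·q_{k-1} + q_{k-2} (p₋₁ = 1, q₋₁ = 0):
  k = 0: a₀ = 8; p₀/q₀ = 8/1; p₀² − 80·q₀² = 64 − 80 = -16.
  k = 1: m = 8, d = 16, a = ⌊(8 + 8)/16⌋ = 1; p/q = (1·8 + 1)/(1·1 + 0) = 9/1; p² − 80·q² = 81 − 80 = 1.
  The first convergent with p² − 80·q² = 1 gives the fundamental solution (x₁, y₁) = (9, 1).
Step 2: Apply the recurrence (x_{n+1}, y_{n+1}) = (x₁x_n + 80y₁y_n, x₁y_n + y₁x_n) repeatedly.
  From (x_1, y_1) = (9, 1): x_2 = 9·9 + 80·1·1 = 161; y_2 = 9·1 + 1·9 = 18.
  From (x_2, y_2) = (161, 18): x_3 = 9·161 + 80·1·18 = 2889; y_3 = 9·18 + 1·161 = 323.
  From (x_3, y_3) = (2889, 323): x_4 = 9·2889 + 80·1·323 = 51841; y_4 = 9·323 + 1·2889 = 5796.
  From (x_4, y_4) = (51841, 5796): x_5 = 9·51841 + 80·1·5796 = 930249; y_5 = 9·5796 + 1·51841 = 104005.
  From (x_5, y_5) = (930249, 104005): x_6 = 9·930249 + 80·1·104005 = 16692641; y_6 = 9·104005 + 1·930249 = 1866294.
Step 3: Verify x_6² - 80·y_6² = 278644263554881 - 278644263554880 = 1 (should be 1). ✓

(x_1, y_1) = (9, 1); (x_6, y_6) = (16692641, 1866294).


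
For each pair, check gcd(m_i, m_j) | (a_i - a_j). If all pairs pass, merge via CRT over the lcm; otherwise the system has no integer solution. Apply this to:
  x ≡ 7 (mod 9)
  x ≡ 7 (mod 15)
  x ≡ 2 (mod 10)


Moduli 9, 15, 10 are not pairwise coprime, so CRT works modulo lcm(m_i) when all pairwise compatibility conditions hold.
Pairwise compatibility: gcd(m_i, m_j) must divide a_i - a_j for every pair.
Merge one congruence at a time:
  Start: x ≡ 7 (mod 9).
  Combine with x ≡ 7 (mod 15): gcd(9, 15) = 3; 7 - 7 = 0, which IS divisible by 3, so compatible.
    Write x = 7 + 9·t and substitute into x ≡ 7 (mod 15): 9·t ≡ 7 − 7 = 0 (mod 15).
    Divide the congruence (and modulus) by g = 3: 3·t ≡ 0 (mod 5).
    The inverse of 3 mod 5 is 2 (since 3·2 = 6 = 1·5 + 1), so t ≡ 2·0 = 0 ≡ 0 (mod 5).
    Then x = 7 + 9·0 = 7, valid modulo lcm(9, 15) = 45: x ≡ 7 (mod 45).
  Combine with x ≡ 2 (mod 10): gcd(45, 10) = 5; 2 - 7 = -5, which IS divisible by 5, so compatible.
    Write x = 7 + 45·t and substitute into x ≡ 2 (mod 10): 45·t ≡ 2 − 7 = -5 (mod 10).
    Divide the congruence (and modulus) by g = 5: 9·t ≡ -1 (mod 2).
    Reduce coefficients mod 2: 1·t ≡ 1 (mod 2).
    So t ≡ 1 (mod 2).
    Then x = 7 + 45·1 = 52, valid modulo lcm(45, 10) = 90: x ≡ 52 (mod 90).
Verify: 52 mod 9 = 7, 52 mod 15 = 7, 52 mod 10 = 2.

x ≡ 52 (mod 90).


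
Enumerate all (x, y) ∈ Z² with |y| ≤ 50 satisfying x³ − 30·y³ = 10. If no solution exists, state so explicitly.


The equation is x³ - 30y³ = 10. For fixed y, x³ = 30·y³ + 10, so a solution requires the RHS to be a perfect cube.
Strategy: iterate y from -50 to 50, compute RHS = 30·y³ + 10, and check whether it is a (positive or negative) perfect cube.
Check small values of y:
  y = 0: RHS = 10 is not a perfect cube.
  y = 1: RHS = 40 is not a perfect cube.
  y = -1: RHS = -20 is not a perfect cube.
  y = 2: RHS = 250 is not a perfect cube.
  y = -2: RHS = -230 is not a perfect cube.
  y = 3: RHS = 820 is not a perfect cube.
  y = -3: RHS = -800 is not a perfect cube.
Continuing the search up to |y| = 50 finds no solutions either.
No (x, y) in the scanned range satisfies the equation.

No integer solutions with |y| ≤ 50.


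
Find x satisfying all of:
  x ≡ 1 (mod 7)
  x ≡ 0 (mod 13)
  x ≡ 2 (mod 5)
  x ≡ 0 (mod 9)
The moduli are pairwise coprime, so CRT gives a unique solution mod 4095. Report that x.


Product of moduli M = 7 · 13 · 5 · 9 = 4095.
Merge one congruence at a time:
  Start: x ≡ 1 (mod 7).
  Combine with x ≡ 0 (mod 13); new modulus lcm = 91.
    Write x = 1 + 7·t and substitute into x ≡ 0 (mod 13): 7·t ≡ 0 − 1 = -1 (mod 13).
    Reduce coefficients mod 13: 7·t ≡ 12 (mod 13).
    The inverse of 7 mod 13 is 2 (since 7·2 = 14 = 1·13 + 1), so t ≡ 2·12 = 24 ≡ 11 (mod 13).
    Then x = 1 + 7·11 = 78, valid modulo lcm(7, 13) = 91: x ≡ 78 (mod 91).
  Combine with x ≡ 2 (mod 5); new modulus lcm = 455.
    Write x = 78 + 91·t and substitute into x ≡ 2 (mod 5): 91·t ≡ 2 − 78 = -76 (mod 5).
    Reduce coefficients mod 5: 1·t ≡ 4 (mod 5).
    So t ≡ 4 (mod 5).
    Then x = 78 + 91·4 = 442, valid modulo lcm(91, 5) = 455: x ≡ 442 (mod 455).
  Combine with x ≡ 0 (mod 9); new modulus lcm = 4095.
    Write x = 442 + 455·t and substitute into x ≡ 0 (mod 9): 455·t ≡ 0 − 442 = -442 (mod 9).
    Reduce coefficients mod 9: 5·t ≡ 8 (mod 9).
    The inverse of 5 mod 9 is 2 (since 5·2 = 10 = 1·9 + 1), so t ≡ 2·8 = 16 ≡ 7 (mod 9).
    Then x = 442 + 455·7 = 3627, valid modulo lcm(455, 9) = 4095: x ≡ 3627 (mod 4095).
Verify against each original: 3627 mod 7 = 1, 3627 mod 13 = 0, 3627 mod 5 = 2, 3627 mod 9 = 0.

x ≡ 3627 (mod 4095).


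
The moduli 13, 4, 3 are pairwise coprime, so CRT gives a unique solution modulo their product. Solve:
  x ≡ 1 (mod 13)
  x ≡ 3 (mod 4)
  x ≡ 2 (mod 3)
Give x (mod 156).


Moduli 13, 4, 3 are pairwise coprime; by CRT there is a unique solution modulo M = 13 · 4 · 3 = 156.
Solve pairwise, accumulating the modulus:
  Start with x ≡ 1 (mod 13).
  Combine with x ≡ 3 (mod 4): since gcd(13, 4) = 1, we get a unique residue mod 52.
    Write x = 1 + 13·t and substitute into x ≡ 3 (mod 4): 13·t ≡ 3 − 1 = 2 (mod 4).
    Reduce coefficients mod 4: 1·t ≡ 2 (mod 4).
    So t ≡ 2 (mod 4).
    Then x = 1 + 13·2 = 27, valid modulo lcm(13, 4) = 52: x ≡ 27 (mod 52).
  Combine with x ≡ 2 (mod 3): since gcd(52, 3) = 1, we get a unique residue mod 156.
    Write x = 27 + 52·t and substitute into x ≡ 2 (mod 3): 52·t ≡ 2 − 27 = -25 (mod 3).
    Reduce coefficients mod 3: 1·t ≡ 2 (mod 3).
    So t ≡ 2 (mod 3).
    Then x = 27 + 52·2 = 131, valid modulo lcm(52, 3) = 156: x ≡ 131 (mod 156).
Verify: 131 mod 13 = 1 ✓, 131 mod 4 = 3 ✓, 131 mod 3 = 2 ✓.

x ≡ 131 (mod 156).


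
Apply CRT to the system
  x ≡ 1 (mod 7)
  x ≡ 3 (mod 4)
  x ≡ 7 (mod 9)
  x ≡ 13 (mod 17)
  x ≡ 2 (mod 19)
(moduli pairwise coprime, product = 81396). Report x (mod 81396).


Product of moduli M = 7 · 4 · 9 · 17 · 19 = 81396.
Merge one congruence at a time:
  Start: x ≡ 1 (mod 7).
  Combine with x ≡ 3 (mod 4); new modulus lcm = 28.
    Write x = 1 + 7·t and substitute into x ≡ 3 (mod 4): 7·t ≡ 3 − 1 = 2 (mod 4).
    Reduce coefficients mod 4: 3·t ≡ 2 (mod 4).
    The inverse of 3 mod 4 is 3 (since 3·3 = 9 = 2·4 + 1), so t ≡ 3·2 = 6 ≡ 2 (mod 4).
    Then x = 1 + 7·2 = 15, valid modulo lcm(7, 4) = 28: x ≡ 15 (mod 28).
  Combine with x ≡ 7 (mod 9); new modulus lcm = 252.
    Write x = 15 + 28·t and substitute into x ≡ 7 (mod 9): 28·t ≡ 7 − 15 = -8 (mod 9).
    Reduce coefficients mod 9: 1·t ≡ 1 (mod 9).
    So t ≡ 1 (mod 9).
    Then x = 15 + 28·1 = 43, valid modulo lcm(28, 9) = 252: x ≡ 43 (mod 252).
  Combine with x ≡ 13 (mod 17); new modulus lcm = 4284.
    Write x = 43 + 252·t and substitute into x ≡ 13 (mod 17): 252·t ≡ 13 − 43 = -30 (mod 17).
    Reduce coefficients mod 17: 14·t ≡ 4 (mod 17).
    The inverse of 14 mod 17 is 11 (since 14·11 = 154 = 9·17 + 1), so t ≡ 11·4 = 44 ≡ 10 (mod 17).
    Then x = 43 + 252·10 = 2563, valid modulo lcm(252, 17) = 4284: x ≡ 2563 (mod 4284).
  Combine with x ≡ 2 (mod 19); new modulus lcm = 81396.
    Write x = 2563 + 4284·t and substitute into x ≡ 2 (mod 19): 4284·t ≡ 2 − 2563 = -2561 (mod 19).
    Reduce coefficients mod 19: 9·t ≡ 4 (mod 19).
    The inverse of 9 mod 19 is 17 (since 9·17 = 153 = 8·19 + 1), so t ≡ 17·4 = 68 ≡ 11 (mod 19).
    Then x = 2563 + 4284·11 = 49687, valid modulo lcm(4284, 19) = 81396: x ≡ 49687 (mod 81396).
Verify against each original: 49687 mod 7 = 1, 49687 mod 4 = 3, 49687 mod 9 = 7, 49687 mod 17 = 13, 49687 mod 19 = 2.

x ≡ 49687 (mod 81396).


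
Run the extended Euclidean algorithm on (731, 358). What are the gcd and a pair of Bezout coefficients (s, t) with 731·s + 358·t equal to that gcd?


Euclidean algorithm on (731, 358) — divide until remainder is 0:
  731 = 2 · 358 + 15
  358 = 23 · 15 + 13
  15 = 1 · 13 + 2
  13 = 6 · 2 + 1
  2 = 2 · 1 + 0
gcd(731, 358) = 1.
Track Bezout coefficients alongside the remainders: start with r₀ = 731 = a·1 + b·0 (s = 1, t = 0) and r₁ = 358 = a·0 + b·1 (s = 0, t = 1); each new remainder r_{k+1} = r_{k-1} − q_k·r_k inherits s_{k+1} = s_{k-1} − q_k·s_k, t_{k+1} = t_{k-1} − q_k·t_k, so r_k = a·s_k + b·t_k at every step:
  q = 2: r = 15, s = 1 − 2·0 = 1, t = 0 − 2·1 = -2  (check: 731·1 + 358·(-2) = 15)
  q = 23: r = 13, s = 0 − 23·1 = -23, t = 1 − 23·(-2) = 47  (check: 731·(-23) + 358·47 = 13)
  q = 1: r = 2, s = 1 − 1·(-23) = 24, t = -2 − 1·47 = -49  (check: 731·24 + 358·(-49) = 2)
  q = 6: r = 1, s = -23 − 6·24 = -167, t = 47 − 6·(-49) = 341  (check: 731·(-167) + 358·341 = 1)
The row with r = 1 (the gcd) gives the Bezout coefficients s = -167, t = 341.
Result: 731 · (-167) + 358 · (341) = 1.

gcd(731, 358) = 1; s = -167, t = 341 (check: 731·(-167) + 358·341 = 1).


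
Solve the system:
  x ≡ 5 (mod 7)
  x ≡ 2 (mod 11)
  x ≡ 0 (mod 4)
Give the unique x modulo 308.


Moduli 7, 11, 4 are pairwise coprime; by CRT there is a unique solution modulo M = 7 · 11 · 4 = 308.
Solve pairwise, accumulating the modulus:
  Start with x ≡ 5 (mod 7).
  Combine with x ≡ 2 (mod 11): since gcd(7, 11) = 1, we get a unique residue mod 77.
    Write x = 5 + 7·t and substitute into x ≡ 2 (mod 11): 7·t ≡ 2 − 5 = -3 (mod 11).
    Reduce coefficients mod 11: 7·t ≡ 8 (mod 11).
    The inverse of 7 mod 11 is 8 (since 7·8 = 56 = 5·11 + 1), so t ≡ 8·8 = 64 ≡ 9 (mod 11).
    Then x = 5 + 7·9 = 68, valid modulo lcm(7, 11) = 77: x ≡ 68 (mod 77).
  Combine with x ≡ 0 (mod 4): since gcd(77, 4) = 1, we get a unique residue mod 308.
    Write x = 68 + 77·t and substitute into x ≡ 0 (mod 4): 77·t ≡ 0 − 68 = -68 (mod 4).
    Reduce coefficients mod 4: 1·t ≡ 0 (mod 4).
    So t ≡ 0 (mod 4).
    Then x = 68 + 77·0 = 68, valid modulo lcm(77, 4) = 308: x ≡ 68 (mod 308).
Verify: 68 mod 7 = 5 ✓, 68 mod 11 = 2 ✓, 68 mod 4 = 0 ✓.

x ≡ 68 (mod 308).


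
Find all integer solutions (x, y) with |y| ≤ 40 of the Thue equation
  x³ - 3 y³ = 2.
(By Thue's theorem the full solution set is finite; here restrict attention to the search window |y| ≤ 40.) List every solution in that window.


The equation is x³ - 3y³ = 2. For fixed y, x³ = 3·y³ + 2, so a solution requires the RHS to be a perfect cube.
Strategy: iterate y from -40 to 40, compute RHS = 3·y³ + 2, and check whether it is a (positive or negative) perfect cube.
Check small values of y:
  y = 0: RHS = 2 is not a perfect cube.
  y = 1: RHS = 5 is not a perfect cube.
  y = -1: RHS = -1 = (-1)³ ⇒ x = -1 works.
  y = 2: RHS = 26 is not a perfect cube.
  y = -2: RHS = -22 is not a perfect cube.
  y = 3: RHS = 83 is not a perfect cube.
  y = -3: RHS = -79 is not a perfect cube.
Continuing the search up to |y| = 40 finds no further solutions beyond those listed.
Collected solutions: (-1, -1).

Solutions (with |y| ≤ 40): (-1, -1).


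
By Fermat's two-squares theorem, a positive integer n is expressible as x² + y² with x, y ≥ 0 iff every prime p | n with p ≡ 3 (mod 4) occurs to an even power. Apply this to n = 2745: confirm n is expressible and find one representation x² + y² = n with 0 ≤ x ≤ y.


Step 1: Factor n = 2745 = 3^2 · 5 · 61.
Step 2: Check the mod-4 condition on each prime factor: 3 ≡ 3 (mod 4), exponent 2 (must be even); 5 ≡ 1 (mod 4), exponent 1; 61 ≡ 1 (mod 4), exponent 1.
All primes ≡ 3 (mod 4) appear to even exponent (or don't appear), so by the two-squares theorem n IS expressible as a sum of two squares.
Step 3: Build a representation. Group n = k² · m with k = 3 and m = 5 · 61 = 305 (a product of primes ≡ 1 (mod 4)); a representation of m scales to one of n via (k·x)² + (k·y)² = k²(x² + y²). Each prime p ≡ 1 (mod 4) is itself a sum of two squares; find a² by testing p − a² for a perfect square:
  5: 5 − 1² = 4 = 2² ⇒ 5 = 1² + 2².
  61: 61 − 1² = 60, 61 − 2² = 57, 61 − 3² = 52, 61 − 4² = 45, 61 − 5² = 36 = 6² ⇒ 61 = 5² + 6².
  Combine using the Brahmagupta–Fibonacci identity (a² + b²)(c² + d²) = (ac − bd)² + (ad + bc)² = (ac + bd)² + (ad − bc)²:
  5 · 61 = 305: from (1² + 2²)(5² + 6²), take (1·5 − 2·6, 1·6 + 2·5) = (5 − 12, 6 + 10) = (-7, 16); dropping signs (only squares matter) gives (7, 16); check 7² + 16² = 49 + 256 = 305 ✓.
  Scale by k = 3: (3·7, 3·16) = (21, 48).
Step 4: Order so x ≤ y and verify: 21² + 48² = 441 + 2304 = 2745 = n. ✓

n = 2745 = 21² + 48² (one valid representation with x ≤ y).
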